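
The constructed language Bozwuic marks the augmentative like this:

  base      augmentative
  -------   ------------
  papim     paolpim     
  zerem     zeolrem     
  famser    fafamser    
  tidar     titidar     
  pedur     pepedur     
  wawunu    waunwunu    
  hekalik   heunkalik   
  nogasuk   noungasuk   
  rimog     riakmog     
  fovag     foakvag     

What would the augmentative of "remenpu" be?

reunmenpu

zerem and famser both have last vowel 'e' yet inflect differently (zeolrem, fafamser), so the last vowel is not what conditions the rule; the final letter is.
"remenpu" ends in -u. The one such stem in the data (wawunu → waunwunu) inserts -un- after the first vowel (as do hekalik, nogasuk), so the same rule applies.
So remenpu → reunmenpu.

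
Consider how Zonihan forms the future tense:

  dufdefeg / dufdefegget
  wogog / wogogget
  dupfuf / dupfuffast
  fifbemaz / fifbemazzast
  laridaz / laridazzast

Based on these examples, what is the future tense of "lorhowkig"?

dufdefeg and dupfuf both begin with d- yet inflect differently (dufdefegget, dupfuffast), so the first letter is not what conditions the rule; the final letter is.
"lorhowkig" ends in -g. The stems ending in -g (dufdefeg → dufdefegget, wogog → wogogget) double the final consonant and add -et.
The other pattern: stems ending in -f or -z double the final consonant and add -ast.
So lorhowkig → lorhowkigget.

lorhowkigget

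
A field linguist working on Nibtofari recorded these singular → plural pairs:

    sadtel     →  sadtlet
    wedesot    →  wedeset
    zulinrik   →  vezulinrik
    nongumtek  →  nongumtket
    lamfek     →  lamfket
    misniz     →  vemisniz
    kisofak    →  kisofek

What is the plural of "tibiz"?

vetibiz

nongumtek and zulinrik both end in -k yet inflect differently (nongumtket, vezulinrik), so the final letter is not what conditions the rule; the last vowel is.
"tibiz" has last vowel 'i'. The stems whose last vowel is 'i' (zulinrik → vezulinrik, misniz → vemisniz) add the prefix ve-.
So tibiz → vetibiz.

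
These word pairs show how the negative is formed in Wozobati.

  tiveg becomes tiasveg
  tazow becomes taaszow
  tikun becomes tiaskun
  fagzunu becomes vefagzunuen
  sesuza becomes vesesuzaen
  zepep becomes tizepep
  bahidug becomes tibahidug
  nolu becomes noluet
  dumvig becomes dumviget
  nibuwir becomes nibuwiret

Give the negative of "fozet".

"fozet" begins with f-. The one such stem in the data (fagzunu → vefagzunuen) adds ve- … -en around the stem, so the same rule applies.
So fozet → vefozeten.

vefozeten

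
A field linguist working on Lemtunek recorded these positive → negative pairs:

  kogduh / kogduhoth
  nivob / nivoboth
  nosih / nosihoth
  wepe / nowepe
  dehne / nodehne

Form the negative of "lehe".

nolehe

"lehe" ends in a vowel. The stems ending in a vowel (wepe → nowepe, dehne → nodehne) add the prefix no-.
The other pattern: stems ending in a consonant add -oth.
So lehe → nolehe.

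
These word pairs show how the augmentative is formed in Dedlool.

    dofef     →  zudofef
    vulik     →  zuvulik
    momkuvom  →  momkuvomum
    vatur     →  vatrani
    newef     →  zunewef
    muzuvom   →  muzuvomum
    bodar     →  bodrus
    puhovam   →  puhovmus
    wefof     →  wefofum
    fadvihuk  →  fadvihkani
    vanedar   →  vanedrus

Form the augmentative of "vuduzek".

zuvuduzek

"vuduzek" has last vowel 'e'. The stems whose last vowel is 'e' (newef → zunewef, dofef → zudofef) add the prefix zu-.
So vuduzek → zuvuduzek.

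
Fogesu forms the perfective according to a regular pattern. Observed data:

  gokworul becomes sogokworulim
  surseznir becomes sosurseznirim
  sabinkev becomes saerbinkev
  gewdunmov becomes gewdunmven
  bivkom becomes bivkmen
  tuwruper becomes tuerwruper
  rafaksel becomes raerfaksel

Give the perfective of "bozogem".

boerzogem

gewdunmov and sabinkev both end in -v yet inflect differently (gewdunmven, saerbinkev), so the final letter is not what conditions the rule; the last vowel is.
"bozogem" has last vowel 'e'. The stems whose last vowel is 'e' (tuwruper → tuerwruper, rafaksel → raerfaksel, sabinkev → saerbinkev) insert -er- after the first vowel.
The other patterns: stems whose last vowel is 'o' delete the last vowel and add -en; stems whose last vowel is 'i' or 'u' add so- … -im around the stem.
So bozogem → boerzogem.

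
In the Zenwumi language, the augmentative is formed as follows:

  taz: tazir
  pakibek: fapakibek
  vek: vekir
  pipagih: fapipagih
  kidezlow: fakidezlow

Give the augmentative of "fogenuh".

pakibek and vek both end in -k yet inflect differently (fapakibek, vekir), so the final letter is not what conditions the rule; the number of vowels is.
"fogenuh" has 3 vowels. The stems with 3 vowels (kidezlow → fakidezlow, pakibek → fapakibek, pipagih → fapipagih) add the prefix fa-.
The other pattern: stems with 1 vowel add -ir.
So fogenuh → fafogenuh.

fafogenuh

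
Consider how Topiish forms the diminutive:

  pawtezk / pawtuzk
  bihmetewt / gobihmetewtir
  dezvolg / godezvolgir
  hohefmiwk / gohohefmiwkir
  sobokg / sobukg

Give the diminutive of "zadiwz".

pawtezk and hohefmiwk both end in -k yet inflect differently (pawtuzk, gohohefmiwkir), so the final letter is not what conditions the rule; the second-to-last letter is.
"zadiwz" has second-to-last letter 'w'. The stems whose second-to-last letter is 'w' (hohefmiwk → gohohefmiwkir, bihmetewt → gobihmetewtir) add go- … -ir around the stem.
So zadiwz → gozadiwzir.

gozadiwzir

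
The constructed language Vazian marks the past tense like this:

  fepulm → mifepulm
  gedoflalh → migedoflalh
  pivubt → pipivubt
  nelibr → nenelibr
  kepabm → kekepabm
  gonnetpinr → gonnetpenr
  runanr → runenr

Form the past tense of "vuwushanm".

"vuwushanm" has second-to-last letter 'n'. The stems whose second-to-last letter is 'n' (gonnetpinr → gonnetpenr, runanr → runenr) change the last vowel to 'e'.
The other patterns: stems whose second-to-last letter is 'l' add the prefix mi-; stems whose second-to-last letter is 'b' repeat the first consonant+vowel as a prefix.
So vuwushanm → vuwushenm.

vuwushenm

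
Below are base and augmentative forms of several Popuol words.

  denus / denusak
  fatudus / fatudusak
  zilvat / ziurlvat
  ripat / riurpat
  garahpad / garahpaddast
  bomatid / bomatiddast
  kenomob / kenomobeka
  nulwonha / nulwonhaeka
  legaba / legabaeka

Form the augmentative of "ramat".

zilvat and garahpad both have last vowel 'a' yet inflect differently (ziurlvat, garahpaddast), so the last vowel is not what conditions the rule; the final letter is.
"ramat" ends in -t. The stems ending in -t (zilvat → ziurlvat, ripat → riurpat) insert -ur- after the first vowel.
The other patterns: stems ending in -s add -ak; stems ending in -d double the final consonant and add -ast; stems ending in -a or -b add -eka.
So ramat → raurmat.

raurmat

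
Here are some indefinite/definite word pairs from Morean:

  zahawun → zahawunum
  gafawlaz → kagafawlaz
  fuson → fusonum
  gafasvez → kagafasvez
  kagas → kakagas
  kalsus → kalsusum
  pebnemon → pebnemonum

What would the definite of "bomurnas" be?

kabomurnas

kagas and kalsus both end in -s yet inflect differently (kakagas, kalsusum), so the final letter is not what conditions the rule; the last vowel is.
"bomurnas" has last vowel 'a'. The stems whose last vowel is 'a' (gafawlaz → kagafawlaz, kagas → kakagas) add the prefix ka-.
So bomurnas → kabomurnas.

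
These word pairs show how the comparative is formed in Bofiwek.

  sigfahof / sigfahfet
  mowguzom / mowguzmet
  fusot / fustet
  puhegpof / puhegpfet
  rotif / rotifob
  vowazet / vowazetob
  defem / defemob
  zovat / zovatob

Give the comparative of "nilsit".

nilsitob

"nilsit" has last vowel 'i'. The one such stem in the data (rotif → rotifob) adds -ob, so the same rule applies.
The other pattern: stems whose last vowel is 'o' delete the last vowel and add -et.
So nilsit → nilsitob.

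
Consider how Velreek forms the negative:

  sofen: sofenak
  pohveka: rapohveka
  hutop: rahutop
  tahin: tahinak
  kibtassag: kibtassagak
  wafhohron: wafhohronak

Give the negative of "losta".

pohveka and kibtassag both have last vowel 'a' yet inflect differently (rapohveka, kibtassagak), so the last vowel is not what conditions the rule; the final letter is.
"losta" ends in -a. The one such stem in the data (pohveka → rapohveka) adds the prefix ra-, so the same rule applies.
So losta → ralosta.

ralosta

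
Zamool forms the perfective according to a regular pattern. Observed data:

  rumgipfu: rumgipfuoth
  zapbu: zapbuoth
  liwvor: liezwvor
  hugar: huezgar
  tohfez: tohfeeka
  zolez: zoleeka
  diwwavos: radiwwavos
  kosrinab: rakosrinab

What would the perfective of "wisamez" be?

wisameeka

liwvor and diwwavos both have last vowel 'o' yet inflect differently (liezwvor, radiwwavos), so the last vowel is not what conditions the rule; the final letter is.
"wisamez" ends in -z. The stems ending in -z (tohfez → tohfeeka, zolez → zoleeka) drop the final letter and add -eka.
So wisamez → wisameeka.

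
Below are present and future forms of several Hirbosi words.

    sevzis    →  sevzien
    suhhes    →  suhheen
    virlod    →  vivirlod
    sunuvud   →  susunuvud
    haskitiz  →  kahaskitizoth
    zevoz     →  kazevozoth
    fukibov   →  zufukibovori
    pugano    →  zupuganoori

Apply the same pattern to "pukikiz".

kapukikizoth

sevzis and haskitiz both have last vowel 'i' yet inflect differently (sevzien, kahaskitizoth), so the last vowel is not what conditions the rule; the final letter is.
"pukikiz" ends in -z. The stems ending in -z (haskitiz → kahaskitizoth, zevoz → kazevozoth) add ka- … -oth around the stem.
The other patterns: stems ending in -s drop the final letter and add -en; stems ending in -d repeat the first consonant+vowel as a prefix; stems ending in -o or -v add zu- … -ori around the stem.
So pukikiz → kapukikizoth.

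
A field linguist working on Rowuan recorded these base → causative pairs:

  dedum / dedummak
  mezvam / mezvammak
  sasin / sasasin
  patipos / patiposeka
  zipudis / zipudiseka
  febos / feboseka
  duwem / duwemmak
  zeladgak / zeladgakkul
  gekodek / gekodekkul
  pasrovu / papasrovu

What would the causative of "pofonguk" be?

pofongukkul

mezvam and zeladgak both have last vowel 'a' yet inflect differently (mezvammak, zeladgakkul), so the last vowel is not what conditions the rule; the final letter is.
"pofonguk" ends in -k. The stems ending in -k (zeladgak → zeladgakkul, gekodek → gekodekkul) double the final consonant and add -ul.
So pofonguk → pofongukkul.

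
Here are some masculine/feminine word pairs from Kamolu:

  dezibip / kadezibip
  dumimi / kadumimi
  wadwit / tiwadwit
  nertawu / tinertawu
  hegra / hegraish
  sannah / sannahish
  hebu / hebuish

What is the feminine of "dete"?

"dete" begins with d-. The stems beginning with d- (dezibip → kadezibip, dumimi → kadumimi) add the prefix ka-.
So dete → kadete.

kadete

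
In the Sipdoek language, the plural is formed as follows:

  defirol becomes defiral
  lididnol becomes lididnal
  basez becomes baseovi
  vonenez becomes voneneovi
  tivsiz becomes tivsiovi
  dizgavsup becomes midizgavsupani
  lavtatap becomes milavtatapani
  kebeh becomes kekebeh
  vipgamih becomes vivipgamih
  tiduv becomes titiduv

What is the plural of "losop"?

basez and kebeh both have last vowel 'e' yet inflect differently (baseovi, kekebeh), so the last vowel is not what conditions the rule; the final letter is.
"losop" ends in -p. The stems ending in -p (dizgavsup → midizgavsupani, lavtatap → milavtatapani) add mi- … -ani around the stem.
So losop → milosopani.

milosopani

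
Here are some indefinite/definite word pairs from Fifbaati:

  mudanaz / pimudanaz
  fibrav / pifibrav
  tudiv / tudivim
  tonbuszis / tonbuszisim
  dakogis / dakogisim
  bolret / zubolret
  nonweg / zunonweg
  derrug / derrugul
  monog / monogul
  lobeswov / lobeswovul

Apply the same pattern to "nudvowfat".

pinudvowfat

fibrav and tudiv both end in -v yet inflect differently (pifibrav, tudivim), so the final letter is not what conditions the rule; the last vowel is.
"nudvowfat" has last vowel 'a'. The stems whose last vowel is 'a' (mudanaz → pimudanaz, fibrav → pifibrav) add the prefix pi-.
So nudvowfat → pinudvowfat.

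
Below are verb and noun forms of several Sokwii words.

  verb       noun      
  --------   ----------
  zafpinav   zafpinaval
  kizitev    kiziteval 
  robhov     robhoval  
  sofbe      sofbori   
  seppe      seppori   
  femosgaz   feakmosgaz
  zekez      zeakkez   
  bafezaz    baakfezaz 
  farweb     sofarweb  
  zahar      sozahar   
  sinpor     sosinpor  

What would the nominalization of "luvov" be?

kizitev and sofbe both have last vowel 'e' yet inflect differently (kiziteval, sofbori), so the last vowel is not what conditions the rule; the final letter is.
"luvov" ends in -v. The stems ending in -v (zafpinav → zafpinaval, kizitev → kiziteval, robhov → robhoval) add -al.
The other patterns: stems ending in -e drop the final letter and add -ori; stems ending in -z insert -ak- after the first vowel; stems ending in -b or -r add the prefix so-.
So luvov → luvoval.

luvoval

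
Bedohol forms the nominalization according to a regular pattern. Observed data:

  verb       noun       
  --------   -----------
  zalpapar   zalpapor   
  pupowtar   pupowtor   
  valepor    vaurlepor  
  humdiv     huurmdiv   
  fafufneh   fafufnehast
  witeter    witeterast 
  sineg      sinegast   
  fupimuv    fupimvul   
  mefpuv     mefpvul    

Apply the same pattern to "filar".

zalpapar and valepor both end in -r yet inflect differently (zalpapor, vaurlepor), so the final letter is not what conditions the rule; the last vowel is.
"filar" has last vowel 'a'. The stems whose last vowel is 'a' (zalpapar → zalpapor, pupowtar → pupowtor) change the last vowel to 'o'.
So filar → filor.

filor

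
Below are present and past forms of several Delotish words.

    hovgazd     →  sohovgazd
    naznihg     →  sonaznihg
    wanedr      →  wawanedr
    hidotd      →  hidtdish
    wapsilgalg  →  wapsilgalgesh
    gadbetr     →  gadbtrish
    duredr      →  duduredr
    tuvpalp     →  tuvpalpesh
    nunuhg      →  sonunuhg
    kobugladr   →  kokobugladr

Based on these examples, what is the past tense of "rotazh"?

hovgazd and hidotd both end in -d yet inflect differently (sohovgazd, hidtdish), so the final letter is not what conditions the rule; the second-to-last letter is.
"rotazh" has second-to-last letter 'z'. The one such stem in the data (hovgazd → sohovgazd) adds the prefix so-, so the same rule applies.
The other patterns: stems whose second-to-last letter is 'd' repeat the first consonant+vowel as a prefix; stems whose second-to-last letter is 't' delete the last vowel and add -ish; stems whose second-to-last letter is 'l' add -esh.
So rotazh → sorotazh.

sorotazh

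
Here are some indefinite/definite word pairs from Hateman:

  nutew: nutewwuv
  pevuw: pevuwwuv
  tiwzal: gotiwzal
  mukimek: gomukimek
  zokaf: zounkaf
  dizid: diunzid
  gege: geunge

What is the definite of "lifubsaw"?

mukimek and nutew both have last vowel 'e' yet inflect differently (gomukimek, nutewwuv), so the last vowel is not what conditions the rule; the final letter is.
"lifubsaw" ends in -w. The stems ending in -w (nutew → nutewwuv, pevuw → pevuwwuv) double the final consonant and add -uv.
So lifubsaw → lifubsawwuv.

lifubsawwuv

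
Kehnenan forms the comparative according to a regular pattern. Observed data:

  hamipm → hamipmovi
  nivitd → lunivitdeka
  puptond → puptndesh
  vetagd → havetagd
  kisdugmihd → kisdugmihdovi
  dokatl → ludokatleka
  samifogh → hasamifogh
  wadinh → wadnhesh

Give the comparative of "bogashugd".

habogashugd

nivitd and puptond both end in -d yet inflect differently (lunivitdeka, puptndesh), so the final letter is not what conditions the rule; the second-to-last letter is.
"bogashugd" has second-to-last letter 'g'. The stems whose second-to-last letter is 'g' (vetagd → havetagd, samifogh → hasamifogh) add the prefix ha-.
So bogashugd → habogashugd.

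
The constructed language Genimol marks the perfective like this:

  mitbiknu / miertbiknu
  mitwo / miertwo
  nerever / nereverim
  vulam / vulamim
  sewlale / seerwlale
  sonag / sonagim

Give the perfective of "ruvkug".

ruvkugim

"ruvkug" ends in a consonant. The stems ending in a consonant (nerever → nereverim, sonag → sonagim, vulam → vulamim) add -im.
So ruvkug → ruvkugim.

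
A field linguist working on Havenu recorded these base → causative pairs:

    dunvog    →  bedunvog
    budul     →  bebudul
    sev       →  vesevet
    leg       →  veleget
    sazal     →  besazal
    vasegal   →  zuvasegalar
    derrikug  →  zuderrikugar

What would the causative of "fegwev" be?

befegwev

leg and dunvog both end in -g yet inflect differently (veleget, bedunvog), so the final letter is not what conditions the rule; the number of vowels is.
"fegwev" has 2 vowels. The stems with 2 vowels (sazal → besazal, budul → bebudul, dunvog → bedunvog) add the prefix be-.
The other patterns: stems with 1 vowel add ve- … -et around the stem; stems with 3 vowels add zu- … -ar around the stem.
So fegwev → befegwev.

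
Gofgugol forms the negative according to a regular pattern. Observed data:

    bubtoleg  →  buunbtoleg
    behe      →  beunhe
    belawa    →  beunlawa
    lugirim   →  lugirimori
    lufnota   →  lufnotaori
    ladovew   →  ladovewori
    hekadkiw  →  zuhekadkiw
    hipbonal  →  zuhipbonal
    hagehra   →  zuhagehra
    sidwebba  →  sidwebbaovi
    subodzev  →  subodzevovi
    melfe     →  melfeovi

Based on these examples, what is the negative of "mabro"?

mabroovi

"mabro" begins with m-. The one such stem in the data (melfe → melfeovi) adds -ovi, so the same rule applies.
So mabro → mabroovi.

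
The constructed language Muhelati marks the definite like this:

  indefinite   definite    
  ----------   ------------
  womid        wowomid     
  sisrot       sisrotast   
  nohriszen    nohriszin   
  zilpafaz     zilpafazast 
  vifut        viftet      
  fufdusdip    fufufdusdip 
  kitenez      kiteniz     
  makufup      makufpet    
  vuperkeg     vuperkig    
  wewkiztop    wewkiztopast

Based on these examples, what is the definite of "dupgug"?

dupgget

makufup and fufdusdip both end in -p yet inflect differently (makufpet, fufufdusdip), so the final letter is not what conditions the rule; the last vowel is.
"dupgug" has last vowel 'u'. The stems whose last vowel is 'u' (makufup → makufpet, vifut → viftet) delete the last vowel and add -et.
The other patterns: stems whose last vowel is 'e' change the last vowel to 'i'; stems whose last vowel is 'i' repeat the first consonant+vowel as a prefix; stems whose last vowel is 'a' or 'o' add -ast.
So dupgug → dupgget.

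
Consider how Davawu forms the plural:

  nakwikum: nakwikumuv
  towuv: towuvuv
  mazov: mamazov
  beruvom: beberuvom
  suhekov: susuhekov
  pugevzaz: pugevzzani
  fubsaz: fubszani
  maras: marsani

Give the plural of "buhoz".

bubuhoz

"buhoz" has last vowel 'o'. The stems whose last vowel is 'o' (beruvom → beberuvom, suhekov → susuhekov, mazov → mamazov) repeat the first consonant+vowel as a prefix.
The other patterns: stems whose last vowel is 'a' delete the last vowel and add -ani; stems whose last vowel is 'u' add -uv.
So buhoz → bubuhoz.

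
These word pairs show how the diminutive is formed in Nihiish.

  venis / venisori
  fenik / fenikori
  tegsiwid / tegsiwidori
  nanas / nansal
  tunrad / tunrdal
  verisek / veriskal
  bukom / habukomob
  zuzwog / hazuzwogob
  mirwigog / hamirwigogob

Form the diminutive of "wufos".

"wufos" has last vowel 'o'. The stems whose last vowel is 'o' (bukom → habukomob, zuzwog → hazuzwogob, mirwigog → hamirwigogob) add ha- … -ob around the stem.
So wufos → hawufosob.

hawufosob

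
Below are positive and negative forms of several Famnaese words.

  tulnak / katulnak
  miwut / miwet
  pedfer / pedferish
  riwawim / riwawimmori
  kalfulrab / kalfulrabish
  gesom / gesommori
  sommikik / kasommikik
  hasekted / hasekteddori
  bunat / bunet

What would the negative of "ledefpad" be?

ledefpaddori

kalfulrab and tulnak both have last vowel 'a' yet inflect differently (kalfulrabish, katulnak), so the last vowel is not what conditions the rule; the final letter is.
"ledefpad" ends in -d. The one such stem in the data (hasekted → hasekteddori) doubles the final consonant and adds -ori (as do riwawim, gesom), so the same rule applies.
So ledefpad → ledefpaddori.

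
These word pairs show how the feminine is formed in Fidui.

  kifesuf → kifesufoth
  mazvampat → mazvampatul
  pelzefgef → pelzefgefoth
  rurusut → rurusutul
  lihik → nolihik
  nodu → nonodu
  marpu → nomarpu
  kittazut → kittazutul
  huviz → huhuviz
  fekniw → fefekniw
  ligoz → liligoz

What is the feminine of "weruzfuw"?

weweruzfuw

"weruzfuw" ends in -w. The one such stem in the data (fekniw → fefekniw) repeats the first consonant+vowel as a prefix (as do huviz, ligoz), so the same rule applies.
The other patterns: stems ending in -t add -ul; stems ending in -f add -oth; stems ending in -k or -u add the prefix no-.
So weruzfuw → weweruzfuw.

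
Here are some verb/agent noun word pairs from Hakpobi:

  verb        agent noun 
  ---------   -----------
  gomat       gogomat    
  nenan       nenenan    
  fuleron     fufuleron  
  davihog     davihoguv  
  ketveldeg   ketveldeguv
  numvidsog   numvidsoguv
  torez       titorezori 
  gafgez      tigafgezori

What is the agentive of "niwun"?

gafgez and ketveldeg both have last vowel 'e' yet inflect differently (tigafgezori, ketveldeguv), so the last vowel is not what conditions the rule; the final letter is.
"niwun" ends in -n. The stems ending in -n (nenan → nenenan, fuleron → fufuleron) repeat the first consonant+vowel as a prefix.
The other patterns: stems ending in -z add ti- … -ori around the stem; stems ending in -g add -uv.
So niwun → niniwun.

niniwun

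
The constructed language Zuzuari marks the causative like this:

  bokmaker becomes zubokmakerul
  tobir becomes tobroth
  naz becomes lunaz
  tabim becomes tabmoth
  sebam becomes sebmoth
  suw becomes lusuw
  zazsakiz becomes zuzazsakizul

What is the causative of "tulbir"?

naz and zazsakiz both end in -z yet inflect differently (lunaz, zuzazsakizul), so the final letter is not what conditions the rule; the number of vowels is.
"tulbir" has 2 vowels. The stems with 2 vowels (tabim → tabmoth, tobir → tobroth, sebam → sebmoth) delete the last vowel and add -oth.
So tulbir → tulbroth.

tulbroth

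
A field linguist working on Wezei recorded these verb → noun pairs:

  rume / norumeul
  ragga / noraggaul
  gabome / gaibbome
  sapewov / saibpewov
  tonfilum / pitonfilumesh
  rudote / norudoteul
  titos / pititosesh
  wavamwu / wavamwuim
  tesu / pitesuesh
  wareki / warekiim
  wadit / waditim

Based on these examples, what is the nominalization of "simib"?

wavamwu and tesu both end in -u yet inflect differently (wavamwuim, pitesuesh), so the final letter is not what conditions the rule; the first letter is.
"simib" begins with s-. The one such stem in the data (sapewov → saibpewov) inserts -ib- after the first vowel (as does gabome), so the same rule applies.
So simib → siibmib.

siibmib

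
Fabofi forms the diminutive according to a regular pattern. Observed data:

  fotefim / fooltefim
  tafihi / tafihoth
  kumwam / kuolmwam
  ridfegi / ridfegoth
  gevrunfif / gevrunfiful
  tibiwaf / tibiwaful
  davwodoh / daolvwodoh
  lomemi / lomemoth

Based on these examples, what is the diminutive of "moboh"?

gevrunfif and ridfegi both have last vowel 'i' yet inflect differently (gevrunfiful, ridfegoth), so the last vowel is not what conditions the rule; the final letter is.
"moboh" ends in -h. The one such stem in the data (davwodoh → daolvwodoh) inserts -ol- after the first vowel (as do kumwam, fotefim), so the same rule applies.
So moboh → moolboh.

moolboh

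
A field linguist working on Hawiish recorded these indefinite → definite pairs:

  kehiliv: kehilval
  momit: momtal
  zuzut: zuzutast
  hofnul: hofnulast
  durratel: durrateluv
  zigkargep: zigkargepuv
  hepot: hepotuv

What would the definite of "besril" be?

besrlal

momit and zuzut both end in -t yet inflect differently (momtal, zuzutast), so the final letter is not what conditions the rule; the last vowel is.
"besril" has last vowel 'i'. The stems whose last vowel is 'i' (kehiliv → kehilval, momit → momtal) delete the last vowel and add -al.
The other patterns: stems whose last vowel is 'u' add -ast; stems whose last vowel is 'e' or 'o' add -uv.
So besril → besrlal.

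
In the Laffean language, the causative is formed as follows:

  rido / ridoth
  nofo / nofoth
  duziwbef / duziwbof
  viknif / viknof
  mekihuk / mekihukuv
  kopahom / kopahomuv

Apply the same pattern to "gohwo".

gohwoth

"gohwo" ends in -o. The stems ending in -o (rido → ridoth, nofo → nofoth) drop the final letter and add -oth.
So gohwo → gohwoth.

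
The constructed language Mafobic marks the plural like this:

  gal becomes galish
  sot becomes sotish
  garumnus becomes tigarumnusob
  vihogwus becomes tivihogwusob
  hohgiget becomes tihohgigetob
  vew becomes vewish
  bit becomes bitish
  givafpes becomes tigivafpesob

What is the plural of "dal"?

"dal" has 1 vowel. The stems with 1 vowel (gal → galish, vew → vewish, bit → bitish) add -ish.
So dal → dalish.

dalish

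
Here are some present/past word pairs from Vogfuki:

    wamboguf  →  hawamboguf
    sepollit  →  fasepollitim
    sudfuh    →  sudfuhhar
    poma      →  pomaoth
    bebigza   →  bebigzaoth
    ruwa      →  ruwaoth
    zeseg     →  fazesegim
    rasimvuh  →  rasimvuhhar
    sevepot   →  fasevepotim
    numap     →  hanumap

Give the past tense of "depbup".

"depbup" ends in -p. The one such stem in the data (numap → hanumap) adds the prefix ha-, so the same rule applies.
So depbup → hadepbup.

hadepbup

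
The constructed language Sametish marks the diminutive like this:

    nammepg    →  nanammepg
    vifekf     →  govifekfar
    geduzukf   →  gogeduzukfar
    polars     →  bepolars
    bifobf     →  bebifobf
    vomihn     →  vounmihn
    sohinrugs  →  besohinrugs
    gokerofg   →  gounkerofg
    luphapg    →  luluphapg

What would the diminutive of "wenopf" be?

wewenopf

"wenopf" has second-to-last letter 'p'. The stems whose second-to-last letter is 'p' (nammepg → nanammepg, luphapg → luluphapg) repeat the first consonant+vowel as a prefix.
The other patterns: stems whose second-to-last letter is 'k' add go- … -ar around the stem; stems whose second-to-last letter is 'f' or 'h' insert -un- after the first vowel; stems whose second-to-last letter is 'b', 'g' or 'r' add the prefix be-.
So wenopf → wewenopf.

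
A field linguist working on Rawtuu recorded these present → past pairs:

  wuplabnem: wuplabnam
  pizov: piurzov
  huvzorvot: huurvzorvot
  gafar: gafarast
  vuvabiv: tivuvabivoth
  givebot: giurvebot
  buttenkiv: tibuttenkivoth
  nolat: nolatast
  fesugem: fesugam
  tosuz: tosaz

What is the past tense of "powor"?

pourwor

"powor" has last vowel 'o'. The stems whose last vowel is 'o' (givebot → giurvebot, pizov → piurzov, huvzorvot → huurvzorvot) insert -ur- after the first vowel.
So powor → pourwor.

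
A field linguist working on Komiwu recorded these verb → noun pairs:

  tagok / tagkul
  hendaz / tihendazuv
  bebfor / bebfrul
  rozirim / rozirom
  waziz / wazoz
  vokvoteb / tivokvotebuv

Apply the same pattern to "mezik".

mezok

waziz and hendaz both end in -z yet inflect differently (wazoz, tihendazuv), so the final letter is not what conditions the rule; the last vowel is.
"mezik" has last vowel 'i'. The stems whose last vowel is 'i' (rozirim → rozirom, waziz → wazoz) change the last vowel to 'o'.
So mezik → mezok.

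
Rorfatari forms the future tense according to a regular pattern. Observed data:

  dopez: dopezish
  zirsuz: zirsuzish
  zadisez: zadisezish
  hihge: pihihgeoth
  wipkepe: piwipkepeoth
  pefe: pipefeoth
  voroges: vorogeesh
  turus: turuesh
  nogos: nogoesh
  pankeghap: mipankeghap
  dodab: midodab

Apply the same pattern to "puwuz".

"puwuz" ends in -z. The stems ending in -z (dopez → dopezish, zirsuz → zirsuzish, zadisez → zadisezish) add -ish.
So puwuz → puwuzish.

puwuzish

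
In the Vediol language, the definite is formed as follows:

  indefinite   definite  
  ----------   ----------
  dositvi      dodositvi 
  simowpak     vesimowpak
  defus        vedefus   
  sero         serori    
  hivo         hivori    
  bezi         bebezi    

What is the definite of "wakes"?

vewakes

dositvi and defus both begin with d- yet inflect differently (dodositvi, vedefus), so the first letter is not what conditions the rule; the final letter is.
"wakes" ends in -s. The one such stem in the data (defus → vedefus) adds the prefix ve-, so the same rule applies.
The other patterns: stems ending in -i repeat the first consonant+vowel as a prefix; stems ending in -o drop the final letter and add -ori.
So wakes → vewakes.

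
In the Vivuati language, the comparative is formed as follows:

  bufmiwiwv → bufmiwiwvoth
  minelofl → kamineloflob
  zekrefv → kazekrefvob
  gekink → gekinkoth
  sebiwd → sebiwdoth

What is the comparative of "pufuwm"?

"pufuwm" has second-to-last letter 'w'. The stems whose second-to-last letter is 'w' (bufmiwiwv → bufmiwiwvoth, sebiwd → sebiwdoth) add -oth.
So pufuwm → pufuwmoth.

pufuwmoth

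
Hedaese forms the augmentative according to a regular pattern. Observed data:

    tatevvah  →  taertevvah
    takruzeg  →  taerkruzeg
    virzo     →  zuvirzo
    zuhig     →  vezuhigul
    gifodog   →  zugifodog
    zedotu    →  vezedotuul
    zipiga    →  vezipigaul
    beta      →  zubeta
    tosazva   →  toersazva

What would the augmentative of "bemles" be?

zubemles

"bemles" begins with b-. The one such stem in the data (beta → zubeta) adds the prefix zu-, so the same rule applies.
So bemles → zubemles.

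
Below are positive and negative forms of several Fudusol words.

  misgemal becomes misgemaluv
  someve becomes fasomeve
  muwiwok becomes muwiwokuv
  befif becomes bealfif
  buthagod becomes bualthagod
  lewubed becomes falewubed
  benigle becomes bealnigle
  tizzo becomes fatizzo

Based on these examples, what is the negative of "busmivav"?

buthagod and lewubed both end in -d yet inflect differently (bualthagod, falewubed), so the final letter is not what conditions the rule; the first letter is.
"busmivav" begins with b-. The stems beginning with b- (befif → bealfif, buthagod → bualthagod, benigle → bealnigle) insert -al- after the first vowel.
The other patterns: stems beginning with m- add -uv; stems beginning with l-, s- or t- add the prefix fa-.
So busmivav → bualsmivav.

bualsmivav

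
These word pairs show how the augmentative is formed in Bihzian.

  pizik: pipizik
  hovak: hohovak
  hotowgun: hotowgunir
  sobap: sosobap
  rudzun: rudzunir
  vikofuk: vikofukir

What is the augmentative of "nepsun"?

nepsunir

vikofuk and hovak both end in -k yet inflect differently (vikofukir, hohovak), so the final letter is not what conditions the rule; the last vowel is.
"nepsun" has last vowel 'u'. The stems whose last vowel is 'u' (hotowgun → hotowgunir, rudzun → rudzunir, vikofuk → vikofukir) add -ir.
The other pattern: stems whose last vowel is 'a' or 'i' repeat the first consonant+vowel as a prefix.
So nepsun → nepsunir.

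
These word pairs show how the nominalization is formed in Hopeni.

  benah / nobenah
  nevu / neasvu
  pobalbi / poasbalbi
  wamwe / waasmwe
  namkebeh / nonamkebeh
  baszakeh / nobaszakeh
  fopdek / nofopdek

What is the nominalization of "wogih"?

nowogih

wamwe and baszakeh both have last vowel 'e' yet inflect differently (waasmwe, nobaszakeh), so the last vowel is not what conditions the rule; whether the stem ends in a vowel or a consonant is.
"wogih" ends in a consonant. The stems ending in a consonant (baszakeh → nobaszakeh, namkebeh → nonamkebeh, fopdek → nofopdek) add the prefix no-.
So wogih → nowogih.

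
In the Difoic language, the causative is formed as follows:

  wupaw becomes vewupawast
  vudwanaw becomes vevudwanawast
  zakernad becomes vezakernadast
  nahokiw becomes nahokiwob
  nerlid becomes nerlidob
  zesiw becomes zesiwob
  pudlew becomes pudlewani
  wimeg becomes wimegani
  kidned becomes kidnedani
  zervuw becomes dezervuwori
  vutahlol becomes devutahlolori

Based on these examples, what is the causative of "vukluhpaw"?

"vukluhpaw" has last vowel 'a'. The stems whose last vowel is 'a' (wupaw → vewupawast, vudwanaw → vevudwanawast, zakernad → vezakernadast) add ve- … -ast around the stem.
So vukluhpaw → vevukluhpawast.

vevukluhpawast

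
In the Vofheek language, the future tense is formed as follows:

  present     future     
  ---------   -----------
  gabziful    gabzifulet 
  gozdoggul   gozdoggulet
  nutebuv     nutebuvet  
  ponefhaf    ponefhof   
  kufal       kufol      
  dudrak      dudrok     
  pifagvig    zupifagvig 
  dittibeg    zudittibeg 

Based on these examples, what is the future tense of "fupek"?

zufupek

gabziful and kufal both end in -l yet inflect differently (gabzifulet, kufol), so the final letter is not what conditions the rule; the last vowel is.
"fupek" has last vowel 'e'. The one such stem in the data (dittibeg → zudittibeg) adds the prefix zu-, so the same rule applies.
So fupek → zufupek.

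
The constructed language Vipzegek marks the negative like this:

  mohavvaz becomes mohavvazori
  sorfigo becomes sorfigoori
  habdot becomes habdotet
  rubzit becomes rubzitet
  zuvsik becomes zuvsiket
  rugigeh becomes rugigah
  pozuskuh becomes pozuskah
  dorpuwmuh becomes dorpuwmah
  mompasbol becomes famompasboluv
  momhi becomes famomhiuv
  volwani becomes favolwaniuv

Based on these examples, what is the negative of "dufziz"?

dufzizori

"dufziz" ends in -z. The one such stem in the data (mohavvaz → mohavvazori) adds -ori, so the same rule applies.
So dufziz → dufzizori.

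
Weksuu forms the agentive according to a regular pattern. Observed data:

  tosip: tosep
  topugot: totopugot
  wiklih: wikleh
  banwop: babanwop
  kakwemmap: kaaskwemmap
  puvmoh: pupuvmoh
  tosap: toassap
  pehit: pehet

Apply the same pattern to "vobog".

tosip and tosap both end in -p yet inflect differently (tosep, toassap), so the final letter is not what conditions the rule; the last vowel is.
"vobog" has last vowel 'o'. The stems whose last vowel is 'o' (puvmoh → pupuvmoh, banwop → babanwop, topugot → totopugot) repeat the first consonant+vowel as a prefix.
So vobog → vovobog.

vovobog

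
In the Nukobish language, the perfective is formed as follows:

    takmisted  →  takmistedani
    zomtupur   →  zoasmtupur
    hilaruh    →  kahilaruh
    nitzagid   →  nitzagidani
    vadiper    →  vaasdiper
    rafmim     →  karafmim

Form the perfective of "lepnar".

leaspnar

"lepnar" ends in -r. The stems ending in -r (vadiper → vaasdiper, zomtupur → zoasmtupur) insert -as- after the first vowel.
The other patterns: stems ending in -d add -ani; stems ending in -h or -m add the prefix ka-.
So lepnar → leaspnar.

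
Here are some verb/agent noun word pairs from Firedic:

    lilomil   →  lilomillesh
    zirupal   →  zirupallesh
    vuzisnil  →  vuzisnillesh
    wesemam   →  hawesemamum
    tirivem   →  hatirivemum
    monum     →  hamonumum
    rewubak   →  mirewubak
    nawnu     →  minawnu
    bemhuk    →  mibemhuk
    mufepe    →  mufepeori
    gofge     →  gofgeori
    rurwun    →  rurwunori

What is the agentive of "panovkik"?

mipanovkik

"panovkik" ends in -k. The stems ending in -k (rewubak → mirewubak, bemhuk → mibemhuk) add the prefix mi-.
So panovkik → mipanovkik.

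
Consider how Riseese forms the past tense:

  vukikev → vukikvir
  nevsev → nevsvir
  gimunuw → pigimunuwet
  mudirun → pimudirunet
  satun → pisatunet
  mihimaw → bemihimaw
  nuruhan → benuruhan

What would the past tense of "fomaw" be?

"fomaw" has last vowel 'a'. The stems whose last vowel is 'a' (mihimaw → bemihimaw, nuruhan → benuruhan) add the prefix be-.
The other patterns: stems whose last vowel is 'e' delete the last vowel and add -ir; stems whose last vowel is 'u' add pi- … -et around the stem.
So fomaw → befomaw.

befomaw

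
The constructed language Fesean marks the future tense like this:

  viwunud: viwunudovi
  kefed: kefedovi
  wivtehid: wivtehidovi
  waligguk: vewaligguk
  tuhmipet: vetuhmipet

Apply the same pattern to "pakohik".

vepakohik

viwunud and waligguk both have last vowel 'u' yet inflect differently (viwunudovi, vewaligguk), so the last vowel is not what conditions the rule; the final letter is.
"pakohik" ends in -k. The one such stem in the data (waligguk → vewaligguk) adds the prefix ve-, so the same rule applies.
The other pattern: stems ending in -d add -ovi.
So pakohik → vepakohik.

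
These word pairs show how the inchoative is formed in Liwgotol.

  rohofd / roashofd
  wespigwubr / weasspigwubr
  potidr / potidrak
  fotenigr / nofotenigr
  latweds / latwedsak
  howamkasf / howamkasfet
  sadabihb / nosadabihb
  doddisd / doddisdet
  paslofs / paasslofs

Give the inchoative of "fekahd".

nofekahd

rohofd and doddisd both end in -d yet inflect differently (roashofd, doddisdet), so the final letter is not what conditions the rule; the second-to-last letter is.
"fekahd" has second-to-last letter 'h'. The one such stem in the data (sadabihb → nosadabihb) adds the prefix no-, so the same rule applies.
The other patterns: stems whose second-to-last letter is 'b' or 'f' insert -as- after the first vowel; stems whose second-to-last letter is 's' add -et; stems whose second-to-last letter is 'd' add -ak.
So fekahd → nofekahd.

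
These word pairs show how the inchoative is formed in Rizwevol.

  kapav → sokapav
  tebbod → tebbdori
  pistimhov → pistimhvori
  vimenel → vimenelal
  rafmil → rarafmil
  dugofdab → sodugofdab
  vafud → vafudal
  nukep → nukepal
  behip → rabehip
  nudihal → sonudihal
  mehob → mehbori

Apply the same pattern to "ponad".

vimenel and rafmil both end in -l yet inflect differently (vimenelal, rarafmil), so the final letter is not what conditions the rule; the last vowel is.
"ponad" has last vowel 'a'. The stems whose last vowel is 'a' (nudihal → sonudihal, dugofdab → sodugofdab, kapav → sokapav) add the prefix so-.
The other patterns: stems whose last vowel is 'e' or 'u' add -al; stems whose last vowel is 'i' add the prefix ra-; stems whose last vowel is 'o' delete the last vowel and add -ori.
So ponad → soponad.

soponad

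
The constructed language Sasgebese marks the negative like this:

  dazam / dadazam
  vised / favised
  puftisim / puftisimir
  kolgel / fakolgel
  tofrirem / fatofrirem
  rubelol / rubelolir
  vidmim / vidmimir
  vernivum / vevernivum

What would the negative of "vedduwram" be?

vevedduwram

rubelol and kolgel both end in -l yet inflect differently (rubelolir, fakolgel), so the final letter is not what conditions the rule; the last vowel is.
"vedduwram" has last vowel 'a'. The one such stem in the data (dazam → dadazam) repeats the first consonant+vowel as a prefix (as does vernivum), so the same rule applies.
So vedduwram → vevedduwram.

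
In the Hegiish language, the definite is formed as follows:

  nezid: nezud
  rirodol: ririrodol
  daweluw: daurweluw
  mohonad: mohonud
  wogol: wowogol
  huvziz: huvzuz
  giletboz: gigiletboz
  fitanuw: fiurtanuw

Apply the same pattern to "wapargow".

giletboz and huvziz both end in -z yet inflect differently (gigiletboz, huvzuz), so the final letter is not what conditions the rule; the last vowel is.
"wapargow" has last vowel 'o'. The stems whose last vowel is 'o' (giletboz → gigiletboz, wogol → wowogol, rirodol → ririrodol) repeat the first consonant+vowel as a prefix.
So wapargow → wawapargow.

wawapargow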